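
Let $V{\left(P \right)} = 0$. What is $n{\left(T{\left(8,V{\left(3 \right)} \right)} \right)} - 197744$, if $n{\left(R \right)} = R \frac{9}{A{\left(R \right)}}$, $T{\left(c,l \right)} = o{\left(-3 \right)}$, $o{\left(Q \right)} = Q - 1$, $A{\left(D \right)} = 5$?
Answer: $- \frac{988756}{5} \approx -1.9775 \cdot 10^{5}$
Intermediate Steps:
$o{\left(Q \right)} = -1 + Q$ ($o{\left(Q \right)} = Q - 1 = -1 + Q$)
$T{\left(c,l \right)} = -4$ ($T{\left(c,l \right)} = -1 - 3 = -4$)
$n{\left(R \right)} = \frac{9 R}{5}$ ($n{\left(R \right)} = R \frac{9}{5} = \frac{9 R}{5}$)
$n{\left(T{\left(8,V{\left(3 \right)} \right)} \right)} - 197744 = \frac{9}{5} \left(-4\right) - 197744 = - \frac{36}{5} - 197744 = - \frac{988756}{5}$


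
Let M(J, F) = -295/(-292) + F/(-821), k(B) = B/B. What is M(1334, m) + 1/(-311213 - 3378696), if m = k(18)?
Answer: 892599817095/884589264388 ≈ 1.0091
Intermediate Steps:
k(B) = 1
m = 1
M(J, F) = 295/292 - F/821 (M(J, F) = -295*(-1/292) + F*(-1/821) = 295/292 - F/821)
M(1334, m) + 1/(-311213 - 3378696) = (295/292 - 1/821*1) + 1/(-311213 - 3378696) = (295/292 - 1/821) + 1/(-3689909) = 241903/239732 - 1/3689909 = 892599817095/884589264388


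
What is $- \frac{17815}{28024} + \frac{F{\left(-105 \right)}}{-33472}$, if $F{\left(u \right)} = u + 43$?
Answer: $- \frac{37160387}{58626208} \approx -0.63385$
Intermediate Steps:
$F{\left(u \right)} = 43 + u$
$- \frac{17815}{28024} + \frac{F{\left(-105 \right)}}{-33472} = - \frac{17815}{28024} + \frac{43 - 105}{-33472} = \left(-17815\right) \frac{1}{28024} - - \frac{31}{16736} = - \frac{17815}{28024} + \frac{31}{16736} = - \frac{37160387}{58626208}$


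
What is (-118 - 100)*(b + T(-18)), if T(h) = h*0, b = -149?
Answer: 32482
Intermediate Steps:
T(h) = 0
(-118 - 100)*(b + T(-18)) = (-118 - 100)*(-149 + 0) = -218*(-149) = 32482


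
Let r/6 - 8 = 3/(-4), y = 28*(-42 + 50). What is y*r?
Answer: 9744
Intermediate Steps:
y = 224 (y = 28*8 = 224)
r = 87/2 (r = 48 + 6*(3/(-4)) = 48 + 6*(3*(-¼)) = 48 + 6*(-¾) = 48 - 9/2 = 87/2 ≈ 43.500)
y*r = 224*(87/2) = 9744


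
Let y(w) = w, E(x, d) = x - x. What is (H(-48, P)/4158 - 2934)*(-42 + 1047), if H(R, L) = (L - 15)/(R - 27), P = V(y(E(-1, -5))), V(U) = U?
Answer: -4086856553/1386 ≈ -2.9487e+6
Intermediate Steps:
E(x, d) = 0
P = 0
H(R, L) = (-15 + L)/(-27 + R)
(H(-48, P)/4158 - 2934)*(-42 + 1047) = (((-15 + 0)/(-27 - 48))/4158 - 2934)*(-42 + 1047) = ((-15/(-75))*(1/4158) - 2934)*1005 = (-1/75*(-15)*(1/4158) - 2934)*1005 = ((⅕)*(1/4158) - 2934)*1005 = (1/20790 - 2934)*1005 = -60997859/20790*1005 = -4086856553/1386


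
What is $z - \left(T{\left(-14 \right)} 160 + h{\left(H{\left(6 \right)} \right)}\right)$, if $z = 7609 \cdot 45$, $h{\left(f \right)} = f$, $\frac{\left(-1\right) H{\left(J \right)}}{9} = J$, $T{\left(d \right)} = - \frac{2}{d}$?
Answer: $\frac{2397053}{7} \approx 3.4244 \cdot 10^{5}$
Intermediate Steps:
$H{\left(J \right)} = - 9 J$
$z = 342405$
$z - \left(T{\left(-14 \right)} 160 + h{\left(H{\left(6 \right)} \right)}\right) = 342405 - \left(- \frac{2}{-14} \cdot 160 - 54\right) = 342405 - \left(\left(-2\right) \left(- \frac{1}{14}\right) 160 - 54\right) = 342405 - \left(\frac{1}{7} \cdot 160 - 54\right) = 342405 - \left(\frac{160}{7} - 54\right) = 342405 - - \frac{218}{7} = 342405 + \frac{218}{7} = \frac{2397053}{7}$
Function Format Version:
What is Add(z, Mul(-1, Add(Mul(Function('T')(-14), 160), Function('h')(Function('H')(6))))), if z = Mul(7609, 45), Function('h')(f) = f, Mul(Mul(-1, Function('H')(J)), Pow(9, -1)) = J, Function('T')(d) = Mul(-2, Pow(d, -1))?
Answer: Rational(2397053, 7) ≈ 3.4244e+5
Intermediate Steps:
Function('H')(J) = Mul(-9, J)
z = 342405
Add(z, Mul(-1, Add(Mul(Function('T')(-14), 160), Function('h')(Function('H')(6))))) = Add(342405, Mul(-1, Add(Mul(Mul(-2, Pow(-14, -1)), 160), Mul(-9, 6)))) = Add(342405, Mul(-1, Add(Mul(Mul(-2, Rational(-1, 14)), 160), -54))) = Add(342405, Mul(-1, Add(Mul(Rational(1, 7), 160), -54))) = Add(342405, Mul(-1, Add(Rational(160, 7), -54))) = Add(342405, Mul(-1, Rational(-218, 7))) = Add(342405, Rational(218, 7)) = Rational(2397053, 7)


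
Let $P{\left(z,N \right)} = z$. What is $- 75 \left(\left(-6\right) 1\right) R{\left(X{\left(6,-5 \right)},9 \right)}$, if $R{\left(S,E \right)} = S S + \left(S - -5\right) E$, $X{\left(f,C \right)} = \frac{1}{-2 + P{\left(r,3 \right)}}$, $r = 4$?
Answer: $\frac{44775}{2} \approx 22388.0$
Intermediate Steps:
$X{\left(f,C \right)} = \frac{1}{2}$ ($X{\left(f,C \right)} = \frac{1}{-2 + 4} = \frac{1}{2}$)
$R{\left(S,E \right)} = S^{2} + E \left(5 + S\right)$ ($R{\left(S,E \right)} = S^{2} + \left(S + 5\right) E = S^{2} + \left(5 + S\right) E = S^{2} + E \left(5 + S\right)$)
$- 75 \left(\left(-6\right) 1\right) R{\left(X{\left(6,-5 \right)},9 \right)} = - 75 \left(\left(-6\right) 1\right) \left(\left(\frac{1}{2}\right)^{2} + 5 \cdot 9 + 9 \cdot \frac{1}{2}\right) = \left(-75\right) \left(-6\right) \left(\frac{1}{4} + 45 + \frac{9}{2}\right) = 450 \cdot \frac{199}{4} = \frac{44775}{2}$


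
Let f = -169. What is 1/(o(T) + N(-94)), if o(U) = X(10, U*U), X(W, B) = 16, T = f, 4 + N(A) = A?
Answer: -1/82 ≈ -0.012195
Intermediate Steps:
N(A) = -4 + A
T = -169
o(U) = 16
1/(o(T) + N(-94)) = 1/(16 + (-4 - 94)) = 1/(16 - 98) = 1/(-82) = -1/82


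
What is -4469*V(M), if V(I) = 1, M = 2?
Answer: -4469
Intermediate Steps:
-4469*V(M) = -4469*1 = -4469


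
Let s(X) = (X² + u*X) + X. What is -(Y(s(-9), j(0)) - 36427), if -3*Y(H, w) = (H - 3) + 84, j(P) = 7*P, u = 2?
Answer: 36472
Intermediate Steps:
s(X) = X² + 3*X (s(X) = (X² + 2*X) + X = X² + 3*X)
Y(H, w) = -27 - H/3 (Y(H, w) = -((H - 3) + 84)/3 = -((-3 + H) + 84)/3 = -(81 + H)/3 = -27 - H/3)
-(Y(s(-9), j(0)) - 36427) = -((-27 - (-3)*(3 - 9)) - 36427) = -((-27 - (-3)*(-6)) - 36427) = -((-27 - ⅓*54) - 36427) = -((-27 - 18) - 36427) = -(-45 - 36427) = -1*(-36472) = 36472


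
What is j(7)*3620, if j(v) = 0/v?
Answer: 0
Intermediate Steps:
j(v) = 0
j(7)*3620 = 0*3620 = 0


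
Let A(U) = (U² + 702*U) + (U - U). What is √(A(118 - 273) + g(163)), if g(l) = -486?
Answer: I*√85271 ≈ 292.01*I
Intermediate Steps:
A(U) = U² + 702*U (A(U) = (U² + 702*U) + 0 = U² + 702*U)
√(A(118 - 273) + g(163)) = √((118 - 273)*(702 + (118 - 273)) - 486) = √(-155*(702 - 155) - 486) = √(-155*547 - 486) = √(-84785 - 486) = √(-85271) = I*√85271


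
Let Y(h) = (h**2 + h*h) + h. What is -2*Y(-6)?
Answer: -132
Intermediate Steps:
Y(h) = h + 2*h**2 (Y(h) = (h**2 + h**2) + h = 2*h**2 + h = h + 2*h**2)
-2*Y(-6) = -(-12)*(1 + 2*(-6)) = -(-12)*(1 - 12) = -(-12)*(-11) = -2*66 = -132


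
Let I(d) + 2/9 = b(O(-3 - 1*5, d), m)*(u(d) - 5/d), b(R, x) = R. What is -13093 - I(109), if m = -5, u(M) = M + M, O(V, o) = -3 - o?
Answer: 11103041/981 ≈ 11318.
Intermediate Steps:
u(M) = 2*M
I(d) = -2/9 + (-3 - d)*(-5/d + 2*d) (I(d) = -2/9 + (-3 - d)*(2*d - 5/d) = -2/9 + (-3 - d)*(-5/d + 2*d))
-13093 - I(109) = -13093 - (43/9 - 6*109 - 2*109² + 15/109) = -13093 - (43/9 - 654 - 2*11881 + 15*(1/109)) = -13093 - (43/9 - 654 - 23762 + 15/109) = -13093 - 1*(-23947274/981) = -13093 + 23947274/981 = 11103041/981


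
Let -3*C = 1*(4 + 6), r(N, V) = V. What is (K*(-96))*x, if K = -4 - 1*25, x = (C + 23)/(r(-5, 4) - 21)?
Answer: -54752/17 ≈ -3220.7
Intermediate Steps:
C = -10/3 (C = -(4 + 6)/3 = -10/3 ≈ -3.3333)
x = -59/51 (x = (-10/3 + 23)/(4 - 21) = (59/3)/(-17) = (59/3)*(-1/17) = -59/51 ≈ -1.1569)
K = -29 (K = -4 - 25 = -29)
(K*(-96))*x = -29*(-96)*(-59/51) = 2784*(-59/51) = -54752/17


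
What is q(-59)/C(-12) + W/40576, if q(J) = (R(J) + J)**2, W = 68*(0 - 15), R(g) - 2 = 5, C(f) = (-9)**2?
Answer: 27408721/821664 ≈ 33.358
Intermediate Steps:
C(f) = 81
R(g) = 7 (R(g) = 2 + 5 = 7)
W = -1020 (W = 68*(-15) = -1020)
q(J) = (7 + J)**2
q(-59)/C(-12) + W/40576 = (7 - 59)**2/81 - 1020/40576 = (-52)**2*(1/81) - 1020*1/40576 = 2704*(1/81) - 255/10144 = 2704/81 - 255/10144 = 27408721/821664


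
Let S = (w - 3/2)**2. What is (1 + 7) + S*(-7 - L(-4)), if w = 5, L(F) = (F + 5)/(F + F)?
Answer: -2439/32 ≈ -76.219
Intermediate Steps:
L(F) = (5 + F)/(2*F) (L(F) = (5 + F)/((2*F)) = (5 + F)*(1/(2*F)) = (5 + F)/(2*F))
S = 49/4 (S = (5 - 3/2)**2 = (7/2)**2 = 49/4 ≈ 12.250)
(1 + 7) + S*(-7 - L(-4)) = (1 + 7) + 49*(-7 - (5 - 4)/(2*(-4)))/4 = 8 + 49*(-7 - (-1)/(2*4))/4 = 8 + 49*(-7 - 1*(-1/8))/4 = 8 + 49*(-7 + 1/8)/4 = 8 + (49/4)*(-55/8) = 8 - 2695/32 = -2439/32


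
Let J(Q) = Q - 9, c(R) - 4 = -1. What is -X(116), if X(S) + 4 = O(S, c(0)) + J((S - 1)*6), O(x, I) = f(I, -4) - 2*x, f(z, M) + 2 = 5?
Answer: -448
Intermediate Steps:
f(z, M) = 3 (f(z, M) = -2 + 5 = 3)
c(R) = 3 (c(R) = 4 - 1 = 3)
O(x, I) = 3 - 2*x
J(Q) = -9 + Q
X(S) = -16 + 4*S (X(S) = -4 + ((3 - 2*S) + (-9 + (S - 1)*6)) = -4 + ((3 - 2*S) + (-9 + (-1 + S)*6)) = -4 + ((3 - 2*S) + (-9 + (-6 + 6*S))) = -4 + ((3 - 2*S) + (-15 + 6*S)) = -4 + (-12 + 4*S) = -16 + 4*S)
-X(116) = -(-16 + 4*116) = -(-16 + 464) = -1*448 = -448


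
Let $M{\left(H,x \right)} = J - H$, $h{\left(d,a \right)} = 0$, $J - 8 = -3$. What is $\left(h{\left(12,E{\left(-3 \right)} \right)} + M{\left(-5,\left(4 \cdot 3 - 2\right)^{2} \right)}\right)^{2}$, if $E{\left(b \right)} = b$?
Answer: $100$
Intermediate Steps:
$J = 5$ ($J = 8 - 3 = 5$)
$M{\left(H,x \right)} = 5 - H$
$\left(h{\left(12,E{\left(-3 \right)} \right)} + M{\left(-5,\left(4 \cdot 3 - 2\right)^{2} \right)}\right)^{2} = \left(0 + \left(5 - -5\right)\right)^{2} = \left(0 + \left(5 + 5\right)\right)^{2} = \left(0 + 10\right)^{2} = 10^{2} = 100$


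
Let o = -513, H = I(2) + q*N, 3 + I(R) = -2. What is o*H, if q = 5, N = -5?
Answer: 15390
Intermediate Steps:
I(R) = -5 (I(R) = -3 - 2 = -5)
H = -30 (H = -5 + 5*(-5) = -5 - 25 = -30)
o*H = -513*(-30) = 15390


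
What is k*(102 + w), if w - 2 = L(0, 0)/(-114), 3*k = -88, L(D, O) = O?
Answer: -9152/3 ≈ -3050.7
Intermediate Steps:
k = -88/3 (k = (1/3)*(-88) = -88/3 ≈ -29.333)
w = 2 (w = 2 + 0/(-114) = 2 + 0*(-1/114) = 2 + 0 = 2)
k*(102 + w) = -88*(102 + 2)/3 = -88/3*104 = -9152/3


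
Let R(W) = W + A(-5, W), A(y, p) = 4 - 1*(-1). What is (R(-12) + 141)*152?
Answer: 20368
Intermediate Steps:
A(y, p) = 5 (A(y, p) = 4 + 1 = 5)
R(W) = 5 + W (R(W) = W + 5 = 5 + W)
(R(-12) + 141)*152 = ((5 - 12) + 141)*152 = (-7 + 141)*152 = 134*152 = 20368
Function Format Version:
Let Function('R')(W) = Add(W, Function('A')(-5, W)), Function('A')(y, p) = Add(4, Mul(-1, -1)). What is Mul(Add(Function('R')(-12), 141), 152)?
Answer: 20368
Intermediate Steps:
Function('A')(y, p) = 5 (Function('A')(y, p) = Add(4, 1) = 5)
Function('R')(W) = Add(5, W) (Function('R')(W) = Add(W, 5) = Add(5, W))
Mul(Add(Function('R')(-12), 141), 152) = Mul(Add(Add(5, -12), 141), 152) = Mul(Add(-7, 141), 152) = Mul(134, 152) = 20368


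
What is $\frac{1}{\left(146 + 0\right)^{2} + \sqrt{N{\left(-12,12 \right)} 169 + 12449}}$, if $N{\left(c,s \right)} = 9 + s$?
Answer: $\frac{10658}{227177929} - \frac{\sqrt{15998}}{454355858} \approx 4.6636 \cdot 10^{-5}$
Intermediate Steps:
$\frac{1}{\left(146 + 0\right)^{2} + \sqrt{N{\left(-12,12 \right)} 169 + 12449}} = \frac{1}{\left(146 + 0\right)^{2} + \sqrt{\left(9 + 12\right) 169 + 12449}} = \frac{1}{146^{2} + \sqrt{21 \cdot 169 + 12449}} = \frac{1}{21316 + \sqrt{3549 + 12449}} = \frac{1}{21316 + \sqrt{15998}}$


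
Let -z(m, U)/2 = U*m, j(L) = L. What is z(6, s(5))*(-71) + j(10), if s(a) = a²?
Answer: 21310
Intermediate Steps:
z(m, U) = -2*U*m
z(6, s(5))*(-71) + j(10) = -2*5²*6*(-71) + 10 = -2*25*6*(-71) + 10 = -300*(-71) + 10 = 21300 + 10 = 21310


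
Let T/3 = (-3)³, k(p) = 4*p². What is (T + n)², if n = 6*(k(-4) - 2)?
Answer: 84681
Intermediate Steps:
T = -81 (T = 3*(-3)³ = 3*(-27) = -81)
n = 372 (n = 6*(4*(-4)² - 2) = 6*(4*16 - 2) = 6*(64 - 2) = 6*62 = 372)
(T + n)² = (-81 + 372)² = 291² = 84681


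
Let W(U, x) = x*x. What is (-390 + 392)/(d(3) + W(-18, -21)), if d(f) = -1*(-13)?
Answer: 1/227 ≈ 0.0044053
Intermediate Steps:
W(U, x) = x**2
d(f) = 13
(-390 + 392)/(d(3) + W(-18, -21)) = (-390 + 392)/(13 + (-21)**2) = 2/(13 + 441) = 2/454 = 2*(1/454) = 1/227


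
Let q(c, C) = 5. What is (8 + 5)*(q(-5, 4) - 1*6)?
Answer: -13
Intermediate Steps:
(8 + 5)*(q(-5, 4) - 1*6) = (8 + 5)*(5 - 1*6) = 13*(5 - 6) = 13*(-1) = -13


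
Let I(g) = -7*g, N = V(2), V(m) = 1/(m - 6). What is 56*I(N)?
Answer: 98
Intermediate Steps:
V(m) = 1/(-6 + m)
N = -¼ (N = 1/(-6 + 2) = 1/(-4) = -¼ ≈ -0.25000)
56*I(N) = 56*(-7*(-¼)) = 56*(7/4) = 98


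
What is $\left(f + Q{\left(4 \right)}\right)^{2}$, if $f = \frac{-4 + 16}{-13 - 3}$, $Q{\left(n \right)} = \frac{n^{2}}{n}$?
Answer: $\frac{169}{16} \approx 10.563$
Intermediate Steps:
$Q{\left(n \right)} = n$
$f = - \frac{3}{4}$ ($f = \frac{12}{-16} = 12 \left(- \frac{1}{16}\right) = - \frac{3}{4} \approx -0.75$)
$\left(f + Q{\left(4 \right)}\right)^{2} = \left(- \frac{3}{4} + 4\right)^{2} = \left(\frac{13}{4}\right)^{2} = \frac{169}{16}$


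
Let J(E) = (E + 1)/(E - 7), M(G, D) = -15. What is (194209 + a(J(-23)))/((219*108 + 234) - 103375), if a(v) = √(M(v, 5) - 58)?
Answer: -194209/79489 - I*√73/79489 ≈ -2.4432 - 0.00010749*I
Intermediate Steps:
J(E) = (1 + E)/(-7 + E)
a(v) = I*√73 (a(v) = √(-15 - 58) = √(-73) = I*√73)
(194209 + a(J(-23)))/((219*108 + 234) - 103375) = (194209 + I*√73)/((219*108 + 234) - 103375) = (194209 + I*√73)/((23652 + 234) - 103375) = (194209 + I*√73)/(23886 - 103375) = (194209 + I*√73)/(-79489) = (194209 + I*√73)*(-1/79489) = -194209/79489 - I*√73/79489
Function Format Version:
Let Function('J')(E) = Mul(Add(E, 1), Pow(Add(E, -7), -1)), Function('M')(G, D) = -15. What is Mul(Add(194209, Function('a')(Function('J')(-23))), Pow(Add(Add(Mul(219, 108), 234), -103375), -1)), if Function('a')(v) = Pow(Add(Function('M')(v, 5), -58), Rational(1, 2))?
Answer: Add(Rational(-194209, 79489), Mul(Rational(-1, 79489), I, Pow(73, Rational(1, 2)))) ≈ Add(-2.4432, Mul(-0.00010749, I))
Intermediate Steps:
Function('J')(E) = Mul(Pow(Add(-7, E), -1), Add(1, E)) (Function('J')(E) = Mul(Add(1, E), Pow(Add(-7, E), -1)) = Mul(Pow(Add(-7, E), -1), Add(1, E)))
Function('a')(v) = Mul(I, Pow(73, Rational(1, 2))) (Function('a')(v) = Pow(Add(-15, -58), Rational(1, 2)) = Pow(-73, Rational(1, 2)) = Mul(I, Pow(73, Rational(1, 2))))
Mul(Add(194209, Function('a')(Function('J')(-23))), Pow(Add(Add(Mul(219, 108), 234), -103375), -1)) = Mul(Add(194209, Mul(I, Pow(73, Rational(1, 2)))), Pow(Add(Add(Mul(219, 108), 234), -103375), -1)) = Mul(Add(194209, Mul(I, Pow(73, Rational(1, 2)))), Pow(Add(Add(23652, 234), -103375), -1)) = Mul(Add(194209, Mul(I, Pow(73, Rational(1, 2)))), Pow(Add(23886, -103375), -1)) = Mul(Add(194209, Mul(I, Pow(73, Rational(1, 2)))), Pow(-79489, -1)) = Mul(Add(194209, Mul(I, Pow(73, Rational(1, 2)))), Rational(-1, 79489)) = Add(Rational(-194209, 79489), Mul(Rational(-1, 79489), I, Pow(73, Rational(1, 2))))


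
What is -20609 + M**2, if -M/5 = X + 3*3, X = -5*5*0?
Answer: -18584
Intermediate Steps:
X = 0 (X = -25*0 = 0)
M = -45 (M = -5*(0 + 3*3) = -5*(0 + 9) = -5*9 = -45)
-20609 + M**2 = -20609 + (-45)**2 = -20609 + 2025 = -18584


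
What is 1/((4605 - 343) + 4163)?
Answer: 1/8425 ≈ 0.00011869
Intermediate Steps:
1/((4605 - 343) + 4163) = 1/(4262 + 4163) = 1/8425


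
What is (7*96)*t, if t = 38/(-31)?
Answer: -25536/31 ≈ -823.74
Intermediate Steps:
t = -38/31 (t = 38*(-1/31) = -38/31 ≈ -1.2258)
(7*96)*t = (7*96)*(-38/31) = 672*(-38/31) = -25536/31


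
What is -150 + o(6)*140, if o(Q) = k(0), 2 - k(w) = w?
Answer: 130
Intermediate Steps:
k(w) = 2 - w
o(Q) = 2 (o(Q) = 2 - 1*0 = 2 + 0 = 2)
-150 + o(6)*140 = -150 + 2*140 = -150 + 280 = 130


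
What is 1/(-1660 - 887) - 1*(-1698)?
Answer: 4324805/2547 ≈ 1698.0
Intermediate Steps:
1/(-1660 - 887) - 1*(-1698) = 1/(-2547) + 1698 = -1/2547 + 1698 = 4324805/2547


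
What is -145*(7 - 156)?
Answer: 21605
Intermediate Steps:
-145*(7 - 156) = -145*(-149) = 21605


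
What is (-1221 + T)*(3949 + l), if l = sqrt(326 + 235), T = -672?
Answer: -7475457 - 1893*sqrt(561) ≈ -7.5203e+6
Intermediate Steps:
l = sqrt(561) ≈ 23.685
(-1221 + T)*(3949 + l) = (-1221 - 672)*(3949 + sqrt(561)) = -1893*(3949 + sqrt(561)) = -7475457 - 1893*sqrt(561)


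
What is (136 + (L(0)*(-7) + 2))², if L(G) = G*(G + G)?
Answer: 19044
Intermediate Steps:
L(G) = 2*G² (L(G) = G*(2*G) = 2*G²)
(136 + (L(0)*(-7) + 2))² = (136 + ((2*0²)*(-7) + 2))² = (136 + ((2*0)*(-7) + 2))² = (136 + (0*(-7) + 2))² = (136 + (0 + 2))² = (136 + 2)² = 138² = 19044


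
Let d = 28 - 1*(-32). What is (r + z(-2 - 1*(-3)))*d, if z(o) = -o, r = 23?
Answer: 1320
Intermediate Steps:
d = 60 (d = 28 + 32 = 60)
(r + z(-2 - 1*(-3)))*d = (23 - (-2 - 1*(-3)))*60 = (23 - (-2 + 3))*60 = (23 - 1*1)*60 = (23 - 1)*60 = 22*60 = 1320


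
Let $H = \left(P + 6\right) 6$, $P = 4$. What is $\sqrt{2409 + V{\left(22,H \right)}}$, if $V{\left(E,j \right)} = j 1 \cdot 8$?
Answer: $3 \sqrt{321} \approx 53.749$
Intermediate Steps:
$H = 60$ ($H = \left(4 + 6\right) 6 = 10 \cdot 6 = 60$)
$V{\left(E,j \right)} = 8 j$ ($V{\left(E,j \right)} = j 8 = 8 j$)
$\sqrt{2409 + V{\left(22,H \right)}} = \sqrt{2409 + 8 \cdot 60} = \sqrt{2409 + 480} = \sqrt{2889} = 3 \sqrt{321}$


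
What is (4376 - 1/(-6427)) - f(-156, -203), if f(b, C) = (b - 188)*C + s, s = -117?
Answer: -419933752/6427 ≈ -65339.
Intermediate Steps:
f(b, C) = -117 + C*(-188 + b) (f(b, C) = (b - 188)*C - 117 = (-188 + b)*C - 117 = C*(-188 + b) - 117 = -117 + C*(-188 + b))
(4376 - 1/(-6427)) - f(-156, -203) = (4376 - 1/(-6427)) - (-117 - 188*(-203) - 203*(-156)) = (4376 - 1*(-1/6427)) - (-117 + 38164 + 31668) = (4376 + 1/6427) - 1*69715 = 28124553/6427 - 69715 = -419933752/6427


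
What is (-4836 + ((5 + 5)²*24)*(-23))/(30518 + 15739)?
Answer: -20012/15419 ≈ -1.2979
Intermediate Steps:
(-4836 + ((5 + 5)²*24)*(-23))/(30518 + 15739) = (-4836 + (10²*24)*(-23))/46257 = (-4836 + (100*24)*(-23))*(1/46257) = (-4836 + 2400*(-23))*(1/46257) = (-4836 - 55200)*(1/46257) = -60036*1/46257 = -20012/15419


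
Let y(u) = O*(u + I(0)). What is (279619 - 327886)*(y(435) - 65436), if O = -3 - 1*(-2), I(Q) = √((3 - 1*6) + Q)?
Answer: 3179395557 + 48267*I*√3 ≈ 3.1794e+9 + 83601.0*I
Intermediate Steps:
I(Q) = √(-3 + Q) (I(Q) = √((3 - 6) + Q) = √(-3 + Q))
O = -1 (O = -3 + 2 = -1)
y(u) = -u - I*√3 (y(u) = -(u + √(-3 + 0)) = -(u + √(-3)) = -(u + I*√3) = -u - I*√3)
(279619 - 327886)*(y(435) - 65436) = (279619 - 327886)*((-1*435 - I*√3) - 65436) = -48267*((-435 - I*√3) - 65436) = -48267*(-65871 - I*√3) = 3179395557 + 48267*I*√3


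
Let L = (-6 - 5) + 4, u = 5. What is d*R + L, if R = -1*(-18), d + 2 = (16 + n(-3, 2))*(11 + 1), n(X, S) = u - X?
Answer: 5141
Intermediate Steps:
n(X, S) = 5 - X
d = 286 (d = -2 + (16 + (5 - 1*(-3)))*(11 + 1) = -2 + (16 + (5 + 3))*12 = -2 + (16 + 8)*12 = -2 + 24*12 = -2 + 288 = 286)
R = 18
L = -7 (L = -11 + 4 = -7)
d*R + L = 286*18 - 7 = 5148 - 7 = 5141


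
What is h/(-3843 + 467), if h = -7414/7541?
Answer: 3707/12729208 ≈ 0.00029122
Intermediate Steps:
h = -7414/7541 (h = -7414*1/7541 = -7414/7541 ≈ -0.98316)
h/(-3843 + 467) = -7414/(7541*(-3843 + 467)) = -7414/7541/(-3376) = -7414/7541*(-1/3376) = 3707/12729208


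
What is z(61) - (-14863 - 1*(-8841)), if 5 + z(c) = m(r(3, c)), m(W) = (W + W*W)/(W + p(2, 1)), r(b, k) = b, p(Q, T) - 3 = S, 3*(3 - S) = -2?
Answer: 174529/29 ≈ 6018.2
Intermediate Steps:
S = 11/3 (S = 3 - 1/3*(-2) = 3 + 2/3 = 11/3 ≈ 3.6667)
p(Q, T) = 20/3 (p(Q, T) = 3 + 11/3 = 20/3)
m(W) = (W + W**2)/(20/3 + W) (m(W) = (W + W*W)/(W + 20/3) = (W + W**2)/(20/3 + W))
z(c) = -109/29 (z(c) = -5 + 3*3*(1 + 3)/(20 + 3*3) = -5 + 3*3*4/(20 + 9) = -5 + 3*3*4/29 = -5 + 3*3*(1/29)*4 = -5 + 36/29 = -109/29)
z(61) - (-14863 - 1*(-8841)) = -109/29 - (-14863 - 1*(-8841)) = -109/29 - (-14863 + 8841) = -109/29 - 1*(-6022) = -109/29 + 6022 = 174529/29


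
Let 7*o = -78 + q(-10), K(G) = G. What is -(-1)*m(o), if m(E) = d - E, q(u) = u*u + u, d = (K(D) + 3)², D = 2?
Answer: 163/7 ≈ 23.286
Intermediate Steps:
d = 25 (d = (2 + 3)² = 5² = 25)
q(u) = u + u² (q(u) = u² + u = u + u²)
o = 12/7 (o = (-78 - 10*(1 - 10))/7 = (-78 - 10*(-9))/7 = (-78 + 90)/7 = (⅐)*12 = 12/7 ≈ 1.7143)
m(E) = 25 - E
-(-1)*m(o) = -(-1)*(25 - 1*12/7) = -(-1)*(25 - 12/7) = -(-1)*163/7 = -1*(-163/7) = 163/7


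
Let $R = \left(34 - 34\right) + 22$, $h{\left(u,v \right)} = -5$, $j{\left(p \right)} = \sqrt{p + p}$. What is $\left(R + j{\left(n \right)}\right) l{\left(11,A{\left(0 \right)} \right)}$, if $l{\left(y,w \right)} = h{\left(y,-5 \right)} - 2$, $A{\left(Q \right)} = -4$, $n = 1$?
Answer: $-154 - 7 \sqrt{2} \approx -163.9$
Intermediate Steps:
$j{\left(p \right)} = \sqrt{2} \sqrt{p}$ ($j{\left(p \right)} = \sqrt{2 p} = \sqrt{2} \sqrt{p}$)
$R = 22$ ($R = 0 + 22 = 22$)
$l{\left(y,w \right)} = -7$ ($l{\left(y,w \right)} = -5 - 2 = -7$)
$\left(R + j{\left(n \right)}\right) l{\left(11,A{\left(0 \right)} \right)} = \left(22 + \sqrt{2} \sqrt{1}\right) \left(-7\right) = \left(22 + \sqrt{2} \cdot 1\right) \left(-7\right) = \left(22 + \sqrt{2}\right) \left(-7\right) = -154 - 7 \sqrt{2}$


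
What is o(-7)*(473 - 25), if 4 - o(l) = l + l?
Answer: 8064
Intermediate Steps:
o(l) = 4 - 2*l (o(l) = 4 - (l + l) = 4 - 2*l)
o(-7)*(473 - 25) = (4 - 2*(-7))*(473 - 25) = (4 + 14)*448 = 18*448 = 8064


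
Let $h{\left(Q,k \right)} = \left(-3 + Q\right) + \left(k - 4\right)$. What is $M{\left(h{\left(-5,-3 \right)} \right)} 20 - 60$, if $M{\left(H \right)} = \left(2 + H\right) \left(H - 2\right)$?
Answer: $4360$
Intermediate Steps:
$h{\left(Q,k \right)} = -7 + Q + k$ ($h{\left(Q,k \right)} = \left(-3 + Q\right) + \left(k - 4\right) = \left(-3 + Q\right) + \left(-4 + k\right) = -7 + Q + k$)
$M{\left(H \right)} = \left(-2 + H\right) \left(2 + H\right)$ ($M{\left(H \right)} = \left(2 + H\right) \left(-2 + H\right) = \left(-2 + H\right) \left(2 + H\right)$)
$M{\left(h{\left(-5,-3 \right)} \right)} 20 - 60 = \left(-4 + \left(-7 - 5 - 3\right)^{2}\right) 20 - 60 = \left(-4 + \left(-15\right)^{2}\right) 20 - 60 = \left(-4 + 225\right) 20 - 60 = 221 \cdot 20 - 60 = 4420 - 60 = 4360$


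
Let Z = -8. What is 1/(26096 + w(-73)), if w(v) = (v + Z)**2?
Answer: 1/32657 ≈ 3.0621e-5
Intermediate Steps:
w(v) = (-8 + v)**2 (w(v) = (v - 8)**2 = (-8 + v)**2)
1/(26096 + w(-73)) = 1/(26096 + (-8 - 73)**2) = 1/(26096 + (-81)**2) = 1/(26096 + 6561) = 1/32657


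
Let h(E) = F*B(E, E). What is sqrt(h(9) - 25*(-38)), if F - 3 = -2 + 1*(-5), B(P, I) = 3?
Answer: sqrt(938) ≈ 30.627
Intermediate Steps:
F = -4 (F = 3 + (-2 + 1*(-5)) = 3 + (-2 - 5) = 3 - 7 = -4)
h(E) = -12 (h(E) = -4*3 = -12)
sqrt(h(9) - 25*(-38)) = sqrt(-12 - 25*(-38)) = sqrt(-12 + 950) = sqrt(938)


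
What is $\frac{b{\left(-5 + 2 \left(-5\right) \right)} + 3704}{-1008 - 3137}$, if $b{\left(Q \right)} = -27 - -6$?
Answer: $- \frac{3683}{4145} \approx -0.88854$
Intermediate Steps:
$b{\left(Q \right)} = -21$ ($b{\left(Q \right)} = -27 + 6 = -21$)
$\frac{b{\left(-5 + 2 \left(-5\right) \right)} + 3704}{-1008 - 3137} = \frac{-21 + 3704}{-1008 - 3137} = \frac{3683}{-4145} = 3683 \left(- \frac{1}{4145}\right) = - \frac{3683}{4145}$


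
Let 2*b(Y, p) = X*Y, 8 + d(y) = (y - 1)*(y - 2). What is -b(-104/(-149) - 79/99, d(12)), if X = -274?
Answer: -202075/14751 ≈ -13.699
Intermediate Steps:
d(y) = -8 + (-1 + y)*(-2 + y) (d(y) = -8 + (y - 1)*(y - 2) = -8 + (-1 + y)*(-2 + y))
b(Y, p) = -137*Y (b(Y, p) = (-274*Y)/2 = -137*Y)
-b(-104/(-149) - 79/99, d(12)) = -(-137)*(-104/(-149) - 79/99) = -(-137)*(-104*(-1/149) - 79*1/99) = -(-137)*(104/149 - 79/99) = -(-137)*(-1475)/14751 = -1*202075/14751 = -202075/14751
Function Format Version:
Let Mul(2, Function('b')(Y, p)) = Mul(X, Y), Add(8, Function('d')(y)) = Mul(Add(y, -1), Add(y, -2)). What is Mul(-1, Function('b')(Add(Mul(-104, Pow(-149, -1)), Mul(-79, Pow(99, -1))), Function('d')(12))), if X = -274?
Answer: Rational(-202075, 14751) ≈ -13.699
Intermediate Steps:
Function('d')(y) = Add(-8, Mul(Add(-1, y), Add(-2, y))) (Function('d')(y) = Add(-8, Mul(Add(y, -1), Add(y, -2))) = Add(-8, Mul(Add(-1, y), Add(-2, y))))
Function('b')(Y, p) = Mul(-137, Y) (Function('b')(Y, p) = Mul(Rational(1, 2), Mul(-274, Y)) = Mul(-137, Y))
Mul(-1, Function('b')(Add(Mul(-104, Pow(-149, -1)), Mul(-79, Pow(99, -1))), Function('d')(12))) = Mul(-1, Mul(-137, Add(Mul(-104, Pow(-149, -1)), Mul(-79, Pow(99, -1))))) = Mul(-1, Mul(-137, Add(Mul(-104, Rational(-1, 149)), Mul(-79, Rational(1, 99))))) = Mul(-1, Mul(-137, Add(Rational(104, 149), Rational(-79, 99)))) = Mul(-1, Mul(-137, Rational(-1475, 14751))) = Mul(-1, Rational(202075, 14751)) = Rational(-202075, 14751)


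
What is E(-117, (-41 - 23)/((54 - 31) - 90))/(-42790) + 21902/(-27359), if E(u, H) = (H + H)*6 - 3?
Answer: -62807013413/78436337870 ≈ -0.80074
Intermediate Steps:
E(u, H) = -3 + 12*H (E(u, H) = (2*H)*6 - 3 = 12*H - 3 = -3 + 12*H)
E(-117, (-41 - 23)/((54 - 31) - 90))/(-42790) + 21902/(-27359) = (-3 + 12*((-41 - 23)/((54 - 31) - 90)))/(-42790) + 21902/(-27359) = (-3 + 12*(-64/(23 - 90)))*(-1/42790) + 21902*(-1/27359) = (-3 + 12*(-64/(-67)))*(-1/42790) - 21902/27359 = (-3 + 12*(-64*(-1/67)))*(-1/42790) - 21902/27359 = (-3 + 12*(64/67))*(-1/42790) - 21902/27359 = (-3 + 768/67)*(-1/42790) - 21902/27359 = (567/67)*(-1/42790) - 21902/27359 = -567/2866930 - 21902/27359 = -62807013413/78436337870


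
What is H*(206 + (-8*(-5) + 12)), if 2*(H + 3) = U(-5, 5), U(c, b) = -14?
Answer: -2580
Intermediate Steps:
H = -10 (H = -3 + (1/2)*(-14) = -3 - 7 = -10)
H*(206 + (-8*(-5) + 12)) = -10*(206 + (-8*(-5) + 12)) = -10*(206 + (40 + 12)) = -10*(206 + 52) = -10*258 = -2580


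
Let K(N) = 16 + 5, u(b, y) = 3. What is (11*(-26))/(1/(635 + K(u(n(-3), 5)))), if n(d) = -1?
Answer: -187616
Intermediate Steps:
K(N) = 21
(11*(-26))/(1/(635 + K(u(n(-3), 5)))) = (11*(-26))/(1/(635 + 21)) = -286/(1/656) = -286/1/656 = -286*656 = -187616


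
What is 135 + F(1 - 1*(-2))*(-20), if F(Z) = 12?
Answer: -105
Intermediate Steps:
135 + F(1 - 1*(-2))*(-20) = 135 + 12*(-20) = 135 - 240 = -105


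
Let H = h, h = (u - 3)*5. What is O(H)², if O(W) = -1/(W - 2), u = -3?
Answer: 1/1024 ≈ 0.00097656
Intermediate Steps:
h = -30 (h = (-3 - 3)*5 = -6*5 = -30)
H = -30
O(W) = -1/(-2 + W)
O(H)² = (-1/(-2 - 30))² = (-1/(-32))² = (-1*(-1/32))² = (1/32)² = 1/1024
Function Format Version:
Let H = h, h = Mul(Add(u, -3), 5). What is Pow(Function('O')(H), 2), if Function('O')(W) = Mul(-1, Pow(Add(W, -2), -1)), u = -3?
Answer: Rational(1, 1024) ≈ 0.00097656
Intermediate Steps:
h = -30 (h = Mul(Add(-3, -3), 5) = Mul(-6, 5) = -30)
H = -30
Function('O')(W) = Mul(-1, Pow(Add(-2, W), -1))
Pow(Function('O')(H), 2) = Pow(Mul(-1, Pow(Add(-2, -30), -1)), 2) = Pow(Mul(-1, Pow(-32, -1)), 2) = Pow(Mul(-1, Rational(-1, 32)), 2) = Pow(Rational(1, 32), 2) = Rational(1, 1024)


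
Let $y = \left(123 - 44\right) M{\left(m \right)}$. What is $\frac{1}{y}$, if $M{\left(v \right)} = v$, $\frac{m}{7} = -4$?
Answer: $- \frac{1}{2212} \approx -0.00045208$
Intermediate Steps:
$m = -28$ ($m = 7 \left(-4\right) = -28$)
$y = -2212$ ($y = \left(123 - 44\right) \left(-28\right) = 79 \left(-28\right) = -2212$)
$\frac{1}{y} = \frac{1}{-2212} = - \frac{1}{2212}$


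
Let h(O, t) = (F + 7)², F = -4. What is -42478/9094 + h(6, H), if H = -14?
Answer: 19684/4547 ≈ 4.3290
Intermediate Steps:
h(O, t) = 9 (h(O, t) = (-4 + 7)² = 3² = 9)
-42478/9094 + h(6, H) = -42478/9094 + 9 = -42478*1/9094 + 9 = -21239/4547 + 9 = 19684/4547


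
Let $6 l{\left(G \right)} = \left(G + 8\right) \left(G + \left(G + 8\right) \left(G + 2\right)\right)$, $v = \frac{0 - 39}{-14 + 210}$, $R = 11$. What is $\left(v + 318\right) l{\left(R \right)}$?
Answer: $\frac{50890113}{196} \approx 2.5964 \cdot 10^{5}$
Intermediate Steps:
$v = - \frac{39}{196} \approx -0.19898$
$l{\left(G \right)} = \frac{\left(8 + G\right) \left(G + \left(2 + G\right) \left(8 + G\right)\right)}{6}$ ($l{\left(G \right)} = \frac{\left(G + 8\right) \left(G + \left(G + 8\right) \left(G + 2\right)\right)}{6} = \frac{\left(8 + G\right) \left(G + \left(8 + G\right) \left(2 + G\right)\right)}{6} = \frac{\left(8 + G\right) \left(G + \left(2 + G\right) \left(8 + G\right)\right)}{6}$)
$\left(v + 318\right) l{\left(R \right)} = \left(- \frac{39}{196} + 318\right) \left(\frac{64}{3} + \frac{11^{3}}{6} + \frac{19 \cdot 11^{2}}{6} + \frac{52}{3} \cdot 11\right) = \frac{62289 \left(\frac{64}{3} + \frac{1}{6} \cdot 1331 + \frac{19}{6} \cdot 121 + \frac{572}{3}\right)}{196} = \frac{62289 \left(\frac{64}{3} + \frac{1331}{6} + \frac{2299}{6} + \frac{572}{3}\right)}{196} = \frac{62289}{196} \cdot 817 = \frac{50890113}{196}$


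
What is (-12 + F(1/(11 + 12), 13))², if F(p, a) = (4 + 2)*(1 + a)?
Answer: 5184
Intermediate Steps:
F(p, a) = 6 + 6*a (F(p, a) = 6*(1 + a) = 6 + 6*a)
(-12 + F(1/(11 + 12), 13))² = (-12 + (6 + 6*13))² = (-12 + (6 + 78))² = (-12 + 84)² = 72² = 5184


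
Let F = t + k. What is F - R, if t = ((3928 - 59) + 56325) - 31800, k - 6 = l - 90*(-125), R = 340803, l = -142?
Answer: -301295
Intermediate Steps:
k = 11114 (k = 6 + (-142 - 90*(-125)) = 6 + (-142 + 11250) = 6 + 11108 = 11114)
t = 28394 (t = (3869 + 56325) - 31800 = 60194 - 31800 = 28394)
F = 39508 (F = 28394 + 11114 = 39508)
F - R = 39508 - 1*340803 = 39508 - 340803 = -301295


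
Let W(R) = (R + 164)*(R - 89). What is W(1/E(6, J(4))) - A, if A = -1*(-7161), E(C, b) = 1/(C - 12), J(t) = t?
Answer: -22171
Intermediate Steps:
E(C, b) = 1/(-12 + C)
A = 7161
W(R) = (-89 + R)*(164 + R) (W(R) = (164 + R)*(-89 + R) = (-89 + R)*(164 + R))
W(1/E(6, J(4))) - A = (-14596 + (1/(1/(-12 + 6)))² + 75/(1/(-12 + 6))) - 1*7161 = (-14596 + (1/(1/(-6)))² + 75/(1/(-6))) - 7161 = (-14596 + (1/(-⅙))² + 75/(-⅙)) - 7161 = (-14596 + (-6)² + 75*(-6)) - 7161 = (-14596 + 36 - 450) - 7161 = -15010 - 7161 = -22171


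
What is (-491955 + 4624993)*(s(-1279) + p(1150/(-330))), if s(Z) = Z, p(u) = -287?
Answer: -6472337508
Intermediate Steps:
(-491955 + 4624993)*(s(-1279) + p(1150/(-330))) = (-491955 + 4624993)*(-1279 - 287) = 4133038*(-1566) = -6472337508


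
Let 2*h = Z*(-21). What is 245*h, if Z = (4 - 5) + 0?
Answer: 5145/2 ≈ 2572.5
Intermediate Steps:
Z = -1 (Z = -1 + 0 = -1)
h = 21/2 (h = (-1*(-21))/2 = (½)*21 = 21/2 ≈ 10.500)
245*h = 245*(21/2) = 5145/2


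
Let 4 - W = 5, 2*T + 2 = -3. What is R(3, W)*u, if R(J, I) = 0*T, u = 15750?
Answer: 0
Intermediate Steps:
T = -5/2 (T = -1 + (1/2)*(-3) = -1 - 3/2 = -5/2 ≈ -2.5000)
W = -1 (W = 4 - 1*5 = 4 - 5 = -1)
R(J, I) = 0 (R(J, I) = 0*(-5/2) = 0)
R(3, W)*u = 0*15750 = 0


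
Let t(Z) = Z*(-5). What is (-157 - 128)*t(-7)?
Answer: -9975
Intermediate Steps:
t(Z) = -5*Z
(-157 - 128)*t(-7) = (-157 - 128)*(-5*(-7)) = -285*35 = -9975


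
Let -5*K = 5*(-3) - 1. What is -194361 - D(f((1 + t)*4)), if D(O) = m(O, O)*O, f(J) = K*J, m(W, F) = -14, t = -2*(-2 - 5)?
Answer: -191673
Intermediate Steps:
t = 14 (t = -2*(-7) = 14)
K = 16/5 (K = -(5*(-3) - 1)/5 = -(-15 - 1)/5 = -1/5*(-16) = 16/5 ≈ 3.2000)
f(J) = 16*J/5
D(O) = -14*O
-194361 - D(f((1 + t)*4)) = -194361 - (-14)*16*((1 + 14)*4)/5 = -194361 - (-14)*16*(15*4)/5 = -194361 - (-14)*(16/5)*60 = -194361 - (-14)*192 = -194361 - 1*(-2688) = -194361 + 2688 = -191673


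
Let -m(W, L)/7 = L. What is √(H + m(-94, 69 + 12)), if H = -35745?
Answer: 2*I*√9078 ≈ 190.56*I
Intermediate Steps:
m(W, L) = -7*L
√(H + m(-94, 69 + 12)) = √(-35745 - 7*(69 + 12)) = √(-35745 - 7*81) = √(-35745 - 567) = √(-36312) = 2*I*√9078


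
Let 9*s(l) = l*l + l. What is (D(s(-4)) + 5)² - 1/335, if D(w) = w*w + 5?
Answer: 3763979/27135 ≈ 138.71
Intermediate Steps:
s(l) = l/9 + l²/9 (s(l) = (l*l + l)/9 = (l² + l)/9 = (l + l²)/9 = l/9 + l²/9)
D(w) = 5 + w² (D(w) = w² + 5 = 5 + w²)
(D(s(-4)) + 5)² - 1/335 = ((5 + ((⅑)*(-4)*(1 - 4))²) + 5)² - 1/335 = ((5 + ((⅑)*(-4)*(-3))²) + 5)² - 1*1/335 = ((5 + (4/3)²) + 5)² - 1/335 = ((5 + 16/9) + 5)² - 1/335 = (61/9 + 5)² - 1/335 = (106/9)² - 1/335 = 11236/81 - 1/335 = 3763979/27135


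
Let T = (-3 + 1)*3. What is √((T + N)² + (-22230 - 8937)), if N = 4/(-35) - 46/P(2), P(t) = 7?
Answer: 9*I*√468919/35 ≈ 176.09*I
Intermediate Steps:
T = -6 (T = -2*3 = -6)
N = -234/35 (N = 4/(-35) - 46/7 = 4*(-1/35) - 46*⅐ = -4/35 - 46/7 = -234/35 ≈ -6.6857)
√((T + N)² + (-22230 - 8937)) = √((-6 - 234/35)² + (-22230 - 8937)) = √((-444/35)² - 31167) = √(197136/1225 - 31167) = √(-37982439/1225) = 9*I*√468919/35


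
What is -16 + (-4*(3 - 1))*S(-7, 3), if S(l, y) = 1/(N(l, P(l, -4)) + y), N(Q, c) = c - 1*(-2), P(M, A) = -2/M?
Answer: -648/37 ≈ -17.514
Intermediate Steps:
N(Q, c) = 2 + c (N(Q, c) = c + 2 = 2 + c)
S(l, y) = 1/(2 + y - 2/l) (S(l, y) = 1/((2 - 2/l) + y) = 1/(2 + y - 2/l))
-16 + (-4*(3 - 1))*S(-7, 3) = -16 + (-4*(3 - 1))*(-7/(-2 + 2*(-7) - 7*3)) = -16 + (-4*2)*(-7/(-2 - 14 - 21)) = -16 - (-56)/(-37) = -16 - (-56)*(-1)/37 = -16 - 8*7/37 = -16 - 56/37 = -648/37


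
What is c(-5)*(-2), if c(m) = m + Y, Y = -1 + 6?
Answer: 0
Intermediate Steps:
Y = 5
c(m) = 5 + m (c(m) = m + 5 = 5 + m)
c(-5)*(-2) = (5 - 5)*(-2) = 0*(-2) = 0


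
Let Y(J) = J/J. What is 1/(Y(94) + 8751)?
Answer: 1/8752 ≈ 0.00011426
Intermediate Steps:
Y(J) = 1
1/(Y(94) + 8751) = 1/(1 + 8751) = 1/8752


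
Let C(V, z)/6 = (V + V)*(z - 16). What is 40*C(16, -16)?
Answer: -245760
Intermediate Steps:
C(V, z) = 12*V*(-16 + z) (C(V, z) = 6*((V + V)*(z - 16)) = 6*((2*V)*(-16 + z)) = 6*(2*V*(-16 + z)) = 12*V*(-16 + z))
40*C(16, -16) = 40*(12*16*(-16 - 16)) = 40*(12*16*(-32)) = 40*(-6144) = -245760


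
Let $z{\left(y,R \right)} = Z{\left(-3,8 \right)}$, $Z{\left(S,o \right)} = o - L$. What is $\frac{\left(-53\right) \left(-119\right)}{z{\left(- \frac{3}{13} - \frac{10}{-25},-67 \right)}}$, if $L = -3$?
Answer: $\frac{6307}{11} \approx 573.36$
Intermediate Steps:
$Z{\left(S,o \right)} = 3 + o$ ($Z{\left(S,o \right)} = o - -3 = o + 3 = 3 + o$)
$z{\left(y,R \right)} = 11$ ($z{\left(y,R \right)} = 3 + 8 = 11$)
$\frac{\left(-53\right) \left(-119\right)}{z{\left(- \frac{3}{13} - \frac{10}{-25},-67 \right)}} = \frac{\left(-53\right) \left(-119\right)}{11} = 6307 \cdot \frac{1}{11} = \frac{6307}{11}$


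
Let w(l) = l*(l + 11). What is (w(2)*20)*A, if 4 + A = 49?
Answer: 23400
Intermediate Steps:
A = 45 (A = -4 + 49 = 45)
w(l) = l*(11 + l)
(w(2)*20)*A = ((2*(11 + 2))*20)*45 = ((2*13)*20)*45 = (26*20)*45 = 520*45 = 23400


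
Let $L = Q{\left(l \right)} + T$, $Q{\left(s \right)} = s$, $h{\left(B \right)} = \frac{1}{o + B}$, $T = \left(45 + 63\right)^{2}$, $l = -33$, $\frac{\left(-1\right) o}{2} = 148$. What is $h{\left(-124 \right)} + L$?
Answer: $\frac{4885019}{420} \approx 11631.0$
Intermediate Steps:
$o = -296$ ($o = \left(-2\right) 148 = -296$)
$T = 11664$ ($T = 108^{2} = 11664$)
$h{\left(B \right)} = \frac{1}{-296 + B}$
$L = 11631$ ($L = -33 + 11664 = 11631$)
$h{\left(-124 \right)} + L = \frac{1}{-296 - 124} + 11631 = \frac{1}{-420} + 11631 = - \frac{1}{420} + 11631 = \frac{4885019}{420}$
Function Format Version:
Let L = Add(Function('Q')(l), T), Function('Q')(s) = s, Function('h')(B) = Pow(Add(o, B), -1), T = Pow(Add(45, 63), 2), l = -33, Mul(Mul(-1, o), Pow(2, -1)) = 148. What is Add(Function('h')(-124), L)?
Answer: Rational(4885019, 420) ≈ 11631.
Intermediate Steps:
o = -296 (o = Mul(-2, 148) = -296)
T = 11664 (T = Pow(108, 2) = 11664)
Function('h')(B) = Pow(Add(-296, B), -1)
L = 11631 (L = Add(-33, 11664) = 11631)
Add(Function('h')(-124), L) = Add(Pow(Add(-296, -124), -1), 11631) = Add(Pow(-420, -1), 11631) = Add(Rational(-1, 420), 11631) = Rational(4885019, 420)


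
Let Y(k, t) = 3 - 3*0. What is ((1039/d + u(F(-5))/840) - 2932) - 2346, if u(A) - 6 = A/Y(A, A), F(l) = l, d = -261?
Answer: -386006783/73080 ≈ -5282.0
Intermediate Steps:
Y(k, t) = 3 (Y(k, t) = 3 + 0 = 3)
u(A) = 6 + A/3
((1039/d + u(F(-5))/840) - 2932) - 2346 = ((1039/(-261) + (6 + (⅓)*(-5))/840) - 2932) - 2346 = ((1039*(-1/261) + (6 - 5/3)*(1/840)) - 2932) - 2346 = ((-1039/261 + (13/3)*(1/840)) - 2932) - 2346 = ((-1039/261 + 13/2520) - 2932) - 2346 = (-290543/73080 - 2932) - 2346 = -214561103/73080 - 2346 = -386006783/73080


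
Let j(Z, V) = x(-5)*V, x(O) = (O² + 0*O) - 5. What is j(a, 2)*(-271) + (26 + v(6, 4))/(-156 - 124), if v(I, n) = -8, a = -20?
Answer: -1517609/140 ≈ -10840.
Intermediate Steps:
x(O) = -5 + O² (x(O) = (O² + 0) - 5 = O² - 5 = -5 + O²)
j(Z, V) = 20*V (j(Z, V) = (-5 + (-5)²)*V = (-5 + 25)*V = 20*V)
j(a, 2)*(-271) + (26 + v(6, 4))/(-156 - 124) = (20*2)*(-271) + (26 - 8)/(-156 - 124) = 40*(-271) + 18/(-280) = -10840 + 18*(-1/280) = -10840 - 9/140 = -1517609/140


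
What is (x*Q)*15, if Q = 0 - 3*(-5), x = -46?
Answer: -10350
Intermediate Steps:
Q = 15 (Q = 0 + 15 = 15)
(x*Q)*15 = -46*15*15 = -690*15 = -10350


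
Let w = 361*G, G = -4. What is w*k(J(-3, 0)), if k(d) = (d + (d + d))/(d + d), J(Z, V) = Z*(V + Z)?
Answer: -2166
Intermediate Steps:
k(d) = 3/2 (k(d) = (d + 2*d)/((2*d)) = (3*d)*(1/(2*d)) = 3/2)
w = -1444 (w = 361*(-4) = -1444)
w*k(J(-3, 0)) = -1444*3/2 = -2166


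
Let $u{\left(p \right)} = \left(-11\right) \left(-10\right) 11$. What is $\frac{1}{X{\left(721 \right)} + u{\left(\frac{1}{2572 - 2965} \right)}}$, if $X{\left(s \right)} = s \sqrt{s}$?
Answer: $- \frac{1210}{373341261} + \frac{721 \sqrt{721}}{373341261} \approx 4.8615 \cdot 10^{-5}$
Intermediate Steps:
$u{\left(p \right)} = 1210$ ($u{\left(p \right)} = 110 \cdot 11 = 1210$)
$X{\left(s \right)} = s^{\frac{3}{2}}$
$\frac{1}{X{\left(721 \right)} + u{\left(\frac{1}{2572 - 2965} \right)}} = \frac{1}{721^{\frac{3}{2}} + 1210} = \frac{1}{721 \sqrt{721} + 1210} = \frac{1}{1210 + 721 \sqrt{721}}$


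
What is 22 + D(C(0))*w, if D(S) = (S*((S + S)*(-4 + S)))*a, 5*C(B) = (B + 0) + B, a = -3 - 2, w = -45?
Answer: 22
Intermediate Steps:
a = -5
C(B) = 2*B/5 (C(B) = ((B + 0) + B)/5 = (B + B)/5 = (2*B)/5 = 2*B/5)
D(S) = -10*S²*(-4 + S) (D(S) = (S*((S + S)*(-4 + S)))*(-5) = (S*((2*S)*(-4 + S)))*(-5) = (S*(2*S*(-4 + S)))*(-5) = (2*S²*(-4 + S))*(-5) = -10*S²*(-4 + S))
22 + D(C(0))*w = 22 + (10*((⅖)*0)²*(4 - 2*0/5))*(-45) = 22 + (10*0²*(4 - 1*0))*(-45) = 22 + (10*0*(4 + 0))*(-45) = 22 + (10*0*4)*(-45) = 22 + 0*(-45) = 22 + 0 = 22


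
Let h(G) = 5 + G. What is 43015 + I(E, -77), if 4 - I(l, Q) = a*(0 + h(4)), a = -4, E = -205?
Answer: 43055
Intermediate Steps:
I(l, Q) = 40 (I(l, Q) = 4 - (-4)*(0 + (5 + 4)) = 4 - (-4)*(0 + 9) = 4 - (-4)*9 = 4 - 1*(-36) = 4 + 36 = 40)
43015 + I(E, -77) = 43015 + 40 = 43055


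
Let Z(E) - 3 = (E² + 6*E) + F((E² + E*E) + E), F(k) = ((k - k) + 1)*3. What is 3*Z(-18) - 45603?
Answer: -44937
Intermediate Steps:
F(k) = 3 (F(k) = (0 + 1)*3 = 1*3 = 3)
Z(E) = 6 + E² + 6*E (Z(E) = 3 + ((E² + 6*E) + 3) = 3 + (3 + E² + 6*E) = 6 + E² + 6*E)
3*Z(-18) - 45603 = 3*(6 + (-18)² + 6*(-18)) - 45603 = 3*(6 + 324 - 108) - 45603 = 3*222 - 45603 = 666 - 45603 = -44937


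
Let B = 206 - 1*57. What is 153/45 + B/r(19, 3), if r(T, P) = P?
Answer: 796/15 ≈ 53.067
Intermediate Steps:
B = 149 (B = 206 - 57 = 149)
153/45 + B/r(19, 3) = 153/45 + 149/3 = 153*(1/45) + 149*(1/3) = 17/5 + 149/3 = 796/15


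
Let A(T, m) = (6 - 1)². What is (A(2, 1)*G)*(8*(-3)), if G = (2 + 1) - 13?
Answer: 6000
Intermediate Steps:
A(T, m) = 25 (A(T, m) = 5² = 25)
G = -10 (G = 3 - 13 = -10)
(A(2, 1)*G)*(8*(-3)) = (25*(-10))*(8*(-3)) = -250*(-24) = 6000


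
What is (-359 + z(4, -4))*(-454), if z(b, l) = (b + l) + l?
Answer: 164802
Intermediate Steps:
z(b, l) = b + 2*l
(-359 + z(4, -4))*(-454) = (-359 + (4 + 2*(-4)))*(-454) = (-359 + (4 - 8))*(-454) = (-359 - 4)*(-454) = -363*(-454) = 164802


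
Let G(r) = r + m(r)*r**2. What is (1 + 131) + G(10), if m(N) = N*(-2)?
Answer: -1858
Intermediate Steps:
m(N) = -2*N
G(r) = r - 2*r**3 (G(r) = r + (-2*r)*r**2 = r - 2*r**3)
(1 + 131) + G(10) = (1 + 131) + (10 - 2*10**3) = 132 + (10 - 2*1000) = 132 + (10 - 2000) = 132 - 1990 = -1858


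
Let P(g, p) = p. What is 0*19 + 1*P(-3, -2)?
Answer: -2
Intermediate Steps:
0*19 + 1*P(-3, -2) = 0*19 + 1*(-2) = 0 - 2 = -2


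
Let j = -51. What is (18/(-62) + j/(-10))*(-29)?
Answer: -43239/310 ≈ -139.48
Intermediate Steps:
(18/(-62) + j/(-10))*(-29) = (18/(-62) - 51/(-10))*(-29) = (18*(-1/62) - 51*(-1/10))*(-29) = (-9/31 + 51/10)*(-29) = (1491/310)*(-29) = -43239/310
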